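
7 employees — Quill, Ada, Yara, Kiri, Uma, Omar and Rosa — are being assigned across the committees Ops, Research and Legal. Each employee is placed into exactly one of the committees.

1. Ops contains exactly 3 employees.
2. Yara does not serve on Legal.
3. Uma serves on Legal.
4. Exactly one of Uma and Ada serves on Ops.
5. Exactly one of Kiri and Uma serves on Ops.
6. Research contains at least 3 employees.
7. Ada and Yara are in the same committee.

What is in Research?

From (2): Yara ∉ Legal.
From (3): Uma ∈ Legal.
(4) (exactly one): Ada ∈ Ops.
(5) (exactly one): Kiri ∈ Ops.
(7): Yara matches Ada: Yara ∈ Ops.
(1): Ops already has 3, so the rest are out.
(6): only 3 candidates remain for Research, so all are in.

Research = {Omar, Quill, Rosa}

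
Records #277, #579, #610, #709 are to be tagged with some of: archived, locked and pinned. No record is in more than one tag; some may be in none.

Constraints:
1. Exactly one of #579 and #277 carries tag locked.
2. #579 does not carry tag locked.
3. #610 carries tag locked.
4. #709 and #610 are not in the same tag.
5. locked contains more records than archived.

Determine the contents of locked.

From (2): #579 ∉ locked.
From (3): #610 ∈ locked.
(1) (exactly one): #277 ∈ locked.
(4): #709 ∉ locked.

locked = {#277, #610}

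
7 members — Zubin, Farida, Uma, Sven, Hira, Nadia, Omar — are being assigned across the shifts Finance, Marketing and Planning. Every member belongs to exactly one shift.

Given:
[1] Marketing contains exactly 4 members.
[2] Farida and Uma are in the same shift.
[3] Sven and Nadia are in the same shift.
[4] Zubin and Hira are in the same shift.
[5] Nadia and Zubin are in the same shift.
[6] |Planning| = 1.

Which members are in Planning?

Planning = {Omar}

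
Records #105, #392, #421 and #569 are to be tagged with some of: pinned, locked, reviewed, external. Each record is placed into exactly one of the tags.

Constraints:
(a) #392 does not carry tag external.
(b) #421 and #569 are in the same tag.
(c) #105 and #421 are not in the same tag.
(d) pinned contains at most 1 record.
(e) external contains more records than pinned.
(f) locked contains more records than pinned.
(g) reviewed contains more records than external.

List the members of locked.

locked = {#392}

From (a): #392 ∉ external.
Suppose #105 ∈ locked: no assignment then satisfies all the clues, so #105 ∉ locked.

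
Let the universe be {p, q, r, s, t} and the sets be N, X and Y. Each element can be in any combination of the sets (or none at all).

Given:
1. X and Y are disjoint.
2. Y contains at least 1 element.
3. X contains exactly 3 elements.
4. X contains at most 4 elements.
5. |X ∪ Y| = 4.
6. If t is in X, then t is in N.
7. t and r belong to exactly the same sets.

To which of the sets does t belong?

t: N, X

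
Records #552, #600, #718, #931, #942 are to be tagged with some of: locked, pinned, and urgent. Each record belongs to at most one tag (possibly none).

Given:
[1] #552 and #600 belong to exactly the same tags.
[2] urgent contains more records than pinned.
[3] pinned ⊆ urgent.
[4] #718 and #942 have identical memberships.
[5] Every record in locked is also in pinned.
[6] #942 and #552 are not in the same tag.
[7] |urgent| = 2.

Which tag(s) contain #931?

#931: none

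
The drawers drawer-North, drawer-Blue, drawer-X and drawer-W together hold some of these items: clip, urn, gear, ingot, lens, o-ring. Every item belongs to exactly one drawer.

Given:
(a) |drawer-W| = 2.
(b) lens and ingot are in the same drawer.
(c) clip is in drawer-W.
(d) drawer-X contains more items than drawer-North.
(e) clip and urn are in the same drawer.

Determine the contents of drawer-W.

drawer-W = {clip, urn}

From (c): clip ∈ drawer-W.
(e): urn matches clip: urn ∉ drawer-North.
(e): urn matches clip: urn ∉ drawer-Blue.
(e): urn matches clip: urn ∉ drawer-X.
(e): urn matches clip: urn ∈ drawer-W.
(a): drawer-W already has 2, so the rest are out.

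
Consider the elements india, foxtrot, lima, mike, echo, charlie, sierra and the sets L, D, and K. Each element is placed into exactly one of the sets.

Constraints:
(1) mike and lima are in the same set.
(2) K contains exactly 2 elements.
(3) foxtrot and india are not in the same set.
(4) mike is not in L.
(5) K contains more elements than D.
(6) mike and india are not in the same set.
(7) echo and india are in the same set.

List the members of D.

D = {foxtrot}

From (4): mike ∉ L.
(1): lima matches mike: lima ∉ L.
Suppose india ∈ D: no assignment then satisfies all the clues, so india ∉ D.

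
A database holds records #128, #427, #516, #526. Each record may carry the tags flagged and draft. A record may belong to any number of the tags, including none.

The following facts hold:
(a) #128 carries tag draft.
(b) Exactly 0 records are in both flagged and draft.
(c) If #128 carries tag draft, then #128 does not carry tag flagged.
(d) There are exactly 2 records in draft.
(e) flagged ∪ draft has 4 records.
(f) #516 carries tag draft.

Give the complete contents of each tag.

flagged = {#427, #526}; draft = {#128, #516}

From (a): #128 ∈ draft.
From (f): #516 ∈ draft.
(c): #128 ∉ flagged.
(d): draft already has 2, so the rest are out.
Suppose #427 ∉ flagged: no assignment then satisfies all the clues, so #427 ∈ flagged.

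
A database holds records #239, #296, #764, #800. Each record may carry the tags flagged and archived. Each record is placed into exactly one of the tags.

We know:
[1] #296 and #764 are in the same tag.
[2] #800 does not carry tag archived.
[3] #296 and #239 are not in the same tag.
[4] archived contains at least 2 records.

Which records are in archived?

archived = {#296, #764}

From (2): #800 ∉ archived.
Only one tag left: #800 ∈ flagged.
Suppose #239 ∈ archived: no assignment then satisfies all the clues, so #239 ∉ archived.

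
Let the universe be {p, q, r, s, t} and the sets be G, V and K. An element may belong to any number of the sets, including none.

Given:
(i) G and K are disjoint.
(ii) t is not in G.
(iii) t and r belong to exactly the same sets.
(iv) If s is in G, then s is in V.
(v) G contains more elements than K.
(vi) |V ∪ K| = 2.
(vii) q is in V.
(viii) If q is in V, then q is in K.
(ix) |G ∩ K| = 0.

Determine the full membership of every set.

G = {p, s}; V = {q, s}; K = {q}

From (ii): t ∉ G.
From (vii): q ∈ V.
(iii): r matches t: r ∉ G.
(viii): q ∈ K.
(i) (disjoint): q ∉ G.
Suppose p ∉ G: no assignment then satisfies all the clues, so p ∈ G.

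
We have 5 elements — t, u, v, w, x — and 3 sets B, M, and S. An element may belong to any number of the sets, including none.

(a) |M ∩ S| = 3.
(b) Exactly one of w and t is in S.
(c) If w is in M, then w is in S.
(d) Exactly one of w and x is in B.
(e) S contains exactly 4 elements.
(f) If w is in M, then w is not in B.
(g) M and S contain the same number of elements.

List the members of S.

S = {u, v, w, x}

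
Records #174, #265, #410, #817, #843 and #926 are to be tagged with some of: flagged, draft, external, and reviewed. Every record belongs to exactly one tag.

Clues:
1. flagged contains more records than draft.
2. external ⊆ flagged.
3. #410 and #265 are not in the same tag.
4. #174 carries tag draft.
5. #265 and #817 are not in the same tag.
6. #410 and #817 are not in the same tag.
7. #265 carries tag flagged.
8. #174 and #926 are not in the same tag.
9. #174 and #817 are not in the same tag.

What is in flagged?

flagged = {#265, #843, #926}

From (4): #174 ∈ draft.
From (7): #265 ∈ flagged.
(3): #410 ∉ flagged.
(5): #817 ∉ flagged.
(8): #926 ∉ draft.
(9): #817 ∉ draft.
(2) contrapositive: #410 ∉ external.
(2) contrapositive: #817 ∉ external.
Only one tag left: #817 ∈ reviewed.
(6): #410 ∉ reviewed.
Only one tag left: #410 ∈ draft.
Suppose #843 ∉ flagged: no assignment then satisfies all the clues, so #843 ∈ flagged.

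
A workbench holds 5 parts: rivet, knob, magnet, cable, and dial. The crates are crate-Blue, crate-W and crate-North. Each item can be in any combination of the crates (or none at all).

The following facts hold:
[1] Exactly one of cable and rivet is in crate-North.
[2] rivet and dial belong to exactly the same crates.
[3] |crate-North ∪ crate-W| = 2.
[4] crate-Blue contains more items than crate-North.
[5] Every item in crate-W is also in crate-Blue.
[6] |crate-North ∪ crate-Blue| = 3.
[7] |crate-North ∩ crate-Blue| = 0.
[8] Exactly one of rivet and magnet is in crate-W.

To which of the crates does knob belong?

knob: crate-Blue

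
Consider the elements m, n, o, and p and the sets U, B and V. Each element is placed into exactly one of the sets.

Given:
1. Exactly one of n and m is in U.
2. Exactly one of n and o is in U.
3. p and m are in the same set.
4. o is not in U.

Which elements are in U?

U = {n}

From (4): o ∉ U.
(2) (exactly one): n ∈ U.
(1) (exactly one): m ∉ U.
(3): p matches m: p ∉ U.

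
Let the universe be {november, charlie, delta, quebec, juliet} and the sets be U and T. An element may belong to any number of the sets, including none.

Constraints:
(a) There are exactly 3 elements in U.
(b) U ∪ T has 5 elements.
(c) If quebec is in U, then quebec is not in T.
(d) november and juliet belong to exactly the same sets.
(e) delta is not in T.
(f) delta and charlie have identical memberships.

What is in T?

T = {juliet, november}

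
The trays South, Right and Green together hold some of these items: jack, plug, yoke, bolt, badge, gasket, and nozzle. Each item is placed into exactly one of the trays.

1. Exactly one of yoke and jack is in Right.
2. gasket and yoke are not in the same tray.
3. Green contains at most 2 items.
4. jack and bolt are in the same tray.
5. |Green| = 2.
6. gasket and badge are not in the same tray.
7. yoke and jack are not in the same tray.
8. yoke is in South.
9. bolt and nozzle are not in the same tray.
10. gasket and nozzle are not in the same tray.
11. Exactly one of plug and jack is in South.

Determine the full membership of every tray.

South = {plug, yoke}; Right = {bolt, gasket, jack}; Green = {badge, nozzle}

From (8): yoke ∈ South.
(1) (exactly one): jack ∈ Right.
(2): gasket ∉ South.
(4): bolt matches jack: bolt ∉ South.
(4): bolt matches jack: bolt ∈ Right.
(9): nozzle ∉ Right.
(11) (exactly one): plug ∈ South.
Suppose badge ∈ South: no assignment then satisfies all the clues, so badge ∉ South.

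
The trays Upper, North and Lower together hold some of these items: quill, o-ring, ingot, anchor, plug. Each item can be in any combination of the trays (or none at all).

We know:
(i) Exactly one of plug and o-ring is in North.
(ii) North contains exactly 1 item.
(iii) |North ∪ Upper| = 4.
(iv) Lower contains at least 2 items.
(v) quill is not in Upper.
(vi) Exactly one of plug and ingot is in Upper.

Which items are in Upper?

From (v): quill ∉ Upper.
Suppose o-ring ∉ Upper: no assignment then satisfies all the clues, so o-ring ∈ Upper.

Upper = {anchor, ingot, o-ring}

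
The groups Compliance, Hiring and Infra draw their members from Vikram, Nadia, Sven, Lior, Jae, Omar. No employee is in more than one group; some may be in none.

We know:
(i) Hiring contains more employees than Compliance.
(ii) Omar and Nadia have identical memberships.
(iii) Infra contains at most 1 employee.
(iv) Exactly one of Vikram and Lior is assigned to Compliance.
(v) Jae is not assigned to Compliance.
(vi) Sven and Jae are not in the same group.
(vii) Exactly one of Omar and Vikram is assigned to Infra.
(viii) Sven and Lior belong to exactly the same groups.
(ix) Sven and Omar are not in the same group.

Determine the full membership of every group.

Compliance = {Lior, Sven}; Hiring = {Jae, Nadia, Omar}; Infra = {Vikram}

From (v): Jae ∉ Compliance.
Suppose Vikram ∈ Compliance: no assignment then satisfies all the clues, so Vikram ∉ Compliance.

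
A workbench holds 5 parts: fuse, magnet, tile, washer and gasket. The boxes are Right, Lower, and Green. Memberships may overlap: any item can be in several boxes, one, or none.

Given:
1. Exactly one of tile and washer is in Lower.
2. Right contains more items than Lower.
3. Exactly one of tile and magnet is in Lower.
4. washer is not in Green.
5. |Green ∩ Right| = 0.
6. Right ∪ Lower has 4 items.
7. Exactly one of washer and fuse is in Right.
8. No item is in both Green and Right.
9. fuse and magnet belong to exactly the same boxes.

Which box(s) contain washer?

washer: none

From (4): washer ∉ Green.
Suppose washer ∈ Right: no assignment then satisfies all the clues, so washer ∉ Right.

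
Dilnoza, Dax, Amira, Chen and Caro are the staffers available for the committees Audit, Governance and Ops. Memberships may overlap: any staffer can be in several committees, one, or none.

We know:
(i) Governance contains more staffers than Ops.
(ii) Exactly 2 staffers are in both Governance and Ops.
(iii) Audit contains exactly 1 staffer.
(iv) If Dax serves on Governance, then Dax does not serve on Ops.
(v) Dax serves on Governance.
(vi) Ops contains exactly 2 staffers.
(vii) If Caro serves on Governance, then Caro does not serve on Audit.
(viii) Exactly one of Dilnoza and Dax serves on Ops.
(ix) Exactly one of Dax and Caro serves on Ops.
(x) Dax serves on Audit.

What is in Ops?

Ops = {Caro, Dilnoza}

From (v): Dax ∈ Governance.
From (x): Dax ∈ Audit.
(iii): Audit already has 1, so the rest are out.
(iv): Dax ∉ Ops.
(viii) (exactly one): Dilnoza ∈ Ops.
(ix) (exactly one): Caro ∈ Ops.
(vi): Ops already has 2, so the rest are out.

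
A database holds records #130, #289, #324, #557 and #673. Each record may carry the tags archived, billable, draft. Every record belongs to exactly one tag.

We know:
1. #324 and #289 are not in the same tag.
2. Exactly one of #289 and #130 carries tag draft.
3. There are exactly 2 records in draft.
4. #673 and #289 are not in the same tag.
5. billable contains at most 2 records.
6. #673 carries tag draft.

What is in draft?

draft = {#130, #673}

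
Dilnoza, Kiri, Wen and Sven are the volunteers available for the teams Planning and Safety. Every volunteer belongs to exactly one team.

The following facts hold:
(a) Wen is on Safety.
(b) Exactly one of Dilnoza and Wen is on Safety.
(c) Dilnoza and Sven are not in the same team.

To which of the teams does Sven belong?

Sven: Safety

From (a): Wen ∈ Safety.
(b) (exactly one): Dilnoza ∉ Safety.
Only one team left: Dilnoza ∈ Planning.
(c): Sven ∉ Planning.
Only one team left: Sven ∈ Safety.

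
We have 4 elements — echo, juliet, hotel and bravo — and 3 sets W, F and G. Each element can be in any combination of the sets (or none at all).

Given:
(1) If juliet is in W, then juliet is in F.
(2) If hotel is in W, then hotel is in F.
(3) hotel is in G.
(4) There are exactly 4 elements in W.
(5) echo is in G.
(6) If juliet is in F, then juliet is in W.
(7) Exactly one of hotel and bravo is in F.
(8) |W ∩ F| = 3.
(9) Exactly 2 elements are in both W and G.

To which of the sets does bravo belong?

bravo: W

From (3): hotel ∈ G.
From (5): echo ∈ G.
(4): only 4 candidates remain for W, so all are in.
(1): juliet ∈ F.
(2): hotel ∈ F.
(7) (exactly one): bravo ∉ F.
Suppose bravo ∈ G: no assignment then satisfies all the clues, so bravo ∉ G.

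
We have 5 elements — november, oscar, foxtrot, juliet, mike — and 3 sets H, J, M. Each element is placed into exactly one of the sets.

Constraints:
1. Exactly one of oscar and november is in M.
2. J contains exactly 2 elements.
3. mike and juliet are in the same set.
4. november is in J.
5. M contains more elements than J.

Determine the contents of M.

M = {juliet, mike, oscar}

From (4): november ∈ J.
(1) (exactly one): oscar ∈ M.
Suppose foxtrot ∈ M: no assignment then satisfies all the clues, so foxtrot ∉ M.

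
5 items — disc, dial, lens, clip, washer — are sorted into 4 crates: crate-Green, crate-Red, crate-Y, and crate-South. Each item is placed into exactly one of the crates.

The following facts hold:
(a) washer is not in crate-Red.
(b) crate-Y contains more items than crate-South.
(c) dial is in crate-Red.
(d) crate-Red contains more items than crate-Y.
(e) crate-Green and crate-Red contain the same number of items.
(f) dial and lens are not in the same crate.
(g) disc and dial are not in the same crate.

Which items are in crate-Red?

From (a): washer ∉ crate-Red.
From (c): dial ∈ crate-Red.
(f): lens ∉ crate-Red.
(g): disc ∉ crate-Red.
Suppose clip ∉ crate-Red: no assignment then satisfies all the clues, so clip ∈ crate-Red.

crate-Red = {clip, dial}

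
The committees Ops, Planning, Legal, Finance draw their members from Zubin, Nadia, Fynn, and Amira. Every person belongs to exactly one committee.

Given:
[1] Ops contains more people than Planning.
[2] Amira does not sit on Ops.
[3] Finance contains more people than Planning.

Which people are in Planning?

Planning = {}

From (2): Amira ∉ Ops.
Suppose Zubin ∈ Planning: no assignment then satisfies all the clues, so Zubin ∉ Planning.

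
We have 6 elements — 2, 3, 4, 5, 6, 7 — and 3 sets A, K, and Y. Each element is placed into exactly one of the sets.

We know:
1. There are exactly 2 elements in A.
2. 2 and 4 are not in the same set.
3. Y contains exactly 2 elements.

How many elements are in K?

2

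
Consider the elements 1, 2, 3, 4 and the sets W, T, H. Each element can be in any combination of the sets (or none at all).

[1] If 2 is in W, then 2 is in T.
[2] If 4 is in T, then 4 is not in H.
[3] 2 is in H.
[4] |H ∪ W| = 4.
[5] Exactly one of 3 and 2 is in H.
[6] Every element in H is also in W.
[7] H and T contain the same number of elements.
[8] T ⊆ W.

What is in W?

W = {1, 2, 3, 4}

From (3): 2 ∈ H.
(5) (exactly one): 3 ∉ H.
(6) with 2 ∈ H: 2 ∈ W.
(1): 2 ∈ T.
Suppose 1 ∉ W: no assignment then satisfies all the clues, so 1 ∈ W.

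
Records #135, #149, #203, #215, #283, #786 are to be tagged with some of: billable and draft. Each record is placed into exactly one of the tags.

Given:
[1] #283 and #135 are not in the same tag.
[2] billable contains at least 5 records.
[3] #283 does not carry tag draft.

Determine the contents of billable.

billable = {#149, #203, #215, #283, #786}

From (3): #283 ∉ draft.
Only one tag left: #283 ∈ billable.
(1): #135 ∉ billable.
(2): only 5 candidates remain for billable, so all are in.
Only one tag left: #135 ∈ draft.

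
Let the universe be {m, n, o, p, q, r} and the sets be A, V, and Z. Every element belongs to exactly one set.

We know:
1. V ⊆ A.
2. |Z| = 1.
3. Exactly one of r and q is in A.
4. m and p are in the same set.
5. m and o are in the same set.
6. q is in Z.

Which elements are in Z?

From (6): q ∈ Z.
(2): Z already has 1, so the rest are out.
(3) (exactly one): r ∈ A.

Z = {q}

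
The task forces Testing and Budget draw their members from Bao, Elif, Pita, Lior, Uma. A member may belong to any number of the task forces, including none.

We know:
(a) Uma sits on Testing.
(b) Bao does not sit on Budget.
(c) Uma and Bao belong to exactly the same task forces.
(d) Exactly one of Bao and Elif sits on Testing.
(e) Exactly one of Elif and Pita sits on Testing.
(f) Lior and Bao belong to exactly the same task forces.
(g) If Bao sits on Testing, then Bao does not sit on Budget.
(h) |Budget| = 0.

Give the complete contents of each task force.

From (a): Uma ∈ Testing.
From (b): Bao ∉ Budget.
(c): Bao matches Uma: Bao ∈ Testing.
(c): Uma matches Bao: Uma ∉ Budget.
(d) (exactly one): Elif ∉ Testing.
(e) (exactly one): Pita ∈ Testing.
(f): Lior matches Bao: Lior ∈ Testing.
(f): Lior matches Bao: Lior ∉ Budget.
(h): Budget already has 0, so the rest are out.

Testing = {Bao, Lior, Pita, Uma}; Budget = {}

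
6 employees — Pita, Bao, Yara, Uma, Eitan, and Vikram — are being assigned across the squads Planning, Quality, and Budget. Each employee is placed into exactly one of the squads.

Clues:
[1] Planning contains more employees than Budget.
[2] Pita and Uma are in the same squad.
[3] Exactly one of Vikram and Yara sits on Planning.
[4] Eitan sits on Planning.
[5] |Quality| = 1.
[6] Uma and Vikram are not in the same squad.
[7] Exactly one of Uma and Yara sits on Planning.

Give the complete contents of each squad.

From (4): Eitan ∈ Planning.
Suppose Pita ∈ Planning: no assignment then satisfies all the clues, so Pita ∉ Planning.

Planning = {Bao, Eitan, Yara}; Quality = {Vikram}; Budget = {Pita, Uma}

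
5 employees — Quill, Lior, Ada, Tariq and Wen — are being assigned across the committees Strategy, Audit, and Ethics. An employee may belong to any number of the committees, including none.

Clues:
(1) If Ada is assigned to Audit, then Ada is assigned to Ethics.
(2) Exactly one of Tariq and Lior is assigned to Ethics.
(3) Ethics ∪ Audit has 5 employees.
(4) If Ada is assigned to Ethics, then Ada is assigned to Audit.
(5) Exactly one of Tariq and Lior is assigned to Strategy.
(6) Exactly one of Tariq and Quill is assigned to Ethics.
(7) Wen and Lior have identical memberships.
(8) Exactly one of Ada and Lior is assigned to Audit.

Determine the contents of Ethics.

Ethics = {Ada, Lior, Quill, Wen}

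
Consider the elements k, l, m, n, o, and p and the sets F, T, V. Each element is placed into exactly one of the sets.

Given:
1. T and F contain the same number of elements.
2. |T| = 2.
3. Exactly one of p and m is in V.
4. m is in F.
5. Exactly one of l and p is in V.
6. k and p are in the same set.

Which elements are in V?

From (4): m ∈ F.
(3) (exactly one): p ∈ V.
(5) (exactly one): l ∉ V.
(6): k matches p: k ∉ F.
(6): k matches p: k ∉ T.
(6): k matches p: k ∈ V.
Suppose n ∈ V: no assignment then satisfies all the clues, so n ∉ V.

V = {k, p}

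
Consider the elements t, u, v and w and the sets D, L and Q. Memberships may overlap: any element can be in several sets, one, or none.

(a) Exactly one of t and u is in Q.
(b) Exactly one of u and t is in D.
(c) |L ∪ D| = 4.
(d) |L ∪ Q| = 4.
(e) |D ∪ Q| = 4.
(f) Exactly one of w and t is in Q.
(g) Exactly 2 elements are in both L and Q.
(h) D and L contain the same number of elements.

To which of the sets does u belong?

u: L, Q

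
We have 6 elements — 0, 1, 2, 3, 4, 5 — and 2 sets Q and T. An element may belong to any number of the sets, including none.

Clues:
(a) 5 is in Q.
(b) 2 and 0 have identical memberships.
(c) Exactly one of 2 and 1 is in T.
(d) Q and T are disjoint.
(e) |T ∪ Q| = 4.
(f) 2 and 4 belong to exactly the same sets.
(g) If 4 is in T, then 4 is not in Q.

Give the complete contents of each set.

From (a): 5 ∈ Q.
(d) (disjoint): 5 ∉ T.
Suppose 0 ∈ Q: no assignment then satisfies all the clues, so 0 ∉ Q.

Q = {5}; T = {0, 2, 4}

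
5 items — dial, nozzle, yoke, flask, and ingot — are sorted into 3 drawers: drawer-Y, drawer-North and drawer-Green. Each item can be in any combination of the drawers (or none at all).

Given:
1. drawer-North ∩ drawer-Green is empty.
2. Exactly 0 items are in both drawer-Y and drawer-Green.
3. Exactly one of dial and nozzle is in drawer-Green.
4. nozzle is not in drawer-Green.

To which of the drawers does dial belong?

From (4): nozzle ∉ drawer-Green.
(3) (exactly one): dial ∈ drawer-Green.
(1) (disjoint): dial ∉ drawer-North.
Suppose dial ∈ drawer-Y: no assignment then satisfies all the clues, so dial ∉ drawer-Y.

dial: drawer-Green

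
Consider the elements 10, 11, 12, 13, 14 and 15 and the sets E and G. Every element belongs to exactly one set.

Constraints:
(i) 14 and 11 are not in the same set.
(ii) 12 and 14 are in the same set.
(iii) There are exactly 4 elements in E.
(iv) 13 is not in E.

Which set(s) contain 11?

11: G

From (iv): 13 ∉ E.
Only one set left: 13 ∈ G.
Suppose 11 ∈ E: no assignment then satisfies all the clues, so 11 ∉ E.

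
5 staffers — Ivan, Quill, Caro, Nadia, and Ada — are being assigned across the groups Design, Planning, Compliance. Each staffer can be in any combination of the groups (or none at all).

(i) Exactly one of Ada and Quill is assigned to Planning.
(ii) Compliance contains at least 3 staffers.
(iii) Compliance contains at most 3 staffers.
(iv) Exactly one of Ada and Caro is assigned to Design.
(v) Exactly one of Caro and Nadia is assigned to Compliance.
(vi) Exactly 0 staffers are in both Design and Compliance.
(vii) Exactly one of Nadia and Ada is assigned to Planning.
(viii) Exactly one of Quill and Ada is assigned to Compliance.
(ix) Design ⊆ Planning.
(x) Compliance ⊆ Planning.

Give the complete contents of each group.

Design = {Caro}; Planning = {Caro, Ivan, Nadia, Quill}; Compliance = {Ivan, Nadia, Quill}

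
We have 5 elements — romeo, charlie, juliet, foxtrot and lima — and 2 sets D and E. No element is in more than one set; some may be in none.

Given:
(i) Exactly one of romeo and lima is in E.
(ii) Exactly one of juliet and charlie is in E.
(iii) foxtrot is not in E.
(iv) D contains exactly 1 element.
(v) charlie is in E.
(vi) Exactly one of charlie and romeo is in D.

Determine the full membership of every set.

From (iii): foxtrot ∉ E.
From (v): charlie ∈ E.
(ii) (exactly one): juliet ∉ E.
(vi) (exactly one): romeo ∈ D.
(i) (exactly one): lima ∈ E.
(iv): D already has 1, so the rest are out.

D = {romeo}; E = {charlie, lima}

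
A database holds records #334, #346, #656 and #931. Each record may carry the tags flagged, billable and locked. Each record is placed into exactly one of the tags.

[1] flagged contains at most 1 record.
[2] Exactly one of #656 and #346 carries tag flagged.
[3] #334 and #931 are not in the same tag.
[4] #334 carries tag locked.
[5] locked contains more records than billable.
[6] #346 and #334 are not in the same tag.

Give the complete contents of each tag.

flagged = {#346}; billable = {#931}; locked = {#334, #656}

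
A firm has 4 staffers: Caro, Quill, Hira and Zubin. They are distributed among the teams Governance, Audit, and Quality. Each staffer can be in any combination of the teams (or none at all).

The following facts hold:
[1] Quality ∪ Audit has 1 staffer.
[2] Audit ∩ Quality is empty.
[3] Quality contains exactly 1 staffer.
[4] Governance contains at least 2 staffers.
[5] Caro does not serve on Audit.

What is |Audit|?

0

From (5): Caro ∉ Audit.
Suppose Quill ∈ Audit: no assignment then satisfies all the clues, so Quill ∉ Audit.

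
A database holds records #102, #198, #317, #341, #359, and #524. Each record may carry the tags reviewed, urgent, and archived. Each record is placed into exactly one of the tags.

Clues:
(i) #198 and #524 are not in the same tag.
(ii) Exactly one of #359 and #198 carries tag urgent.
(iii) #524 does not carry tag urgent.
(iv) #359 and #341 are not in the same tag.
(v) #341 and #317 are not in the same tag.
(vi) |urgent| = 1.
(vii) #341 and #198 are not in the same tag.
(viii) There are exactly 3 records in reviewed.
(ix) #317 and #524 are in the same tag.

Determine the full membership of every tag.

reviewed = {#317, #359, #524}; urgent = {#198}; archived = {#102, #341}

From (iii): #524 ∉ urgent.
(ix): #317 matches #524: #317 ∉ urgent.
Suppose #102 ∈ reviewed: no assignment then satisfies all the clues, so #102 ∉ reviewed.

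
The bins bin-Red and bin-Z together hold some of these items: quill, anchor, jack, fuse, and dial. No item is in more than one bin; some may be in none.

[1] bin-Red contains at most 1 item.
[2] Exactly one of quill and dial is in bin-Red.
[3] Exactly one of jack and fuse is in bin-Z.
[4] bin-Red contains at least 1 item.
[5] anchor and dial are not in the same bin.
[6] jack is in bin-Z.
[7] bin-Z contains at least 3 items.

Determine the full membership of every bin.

bin-Red = {dial}; bin-Z = {anchor, jack, quill}

From (6): jack ∈ bin-Z.
(3) (exactly one): fuse ∉ bin-Z.
Suppose quill ∈ bin-Red: no assignment then satisfies all the clues, so quill ∉ bin-Red.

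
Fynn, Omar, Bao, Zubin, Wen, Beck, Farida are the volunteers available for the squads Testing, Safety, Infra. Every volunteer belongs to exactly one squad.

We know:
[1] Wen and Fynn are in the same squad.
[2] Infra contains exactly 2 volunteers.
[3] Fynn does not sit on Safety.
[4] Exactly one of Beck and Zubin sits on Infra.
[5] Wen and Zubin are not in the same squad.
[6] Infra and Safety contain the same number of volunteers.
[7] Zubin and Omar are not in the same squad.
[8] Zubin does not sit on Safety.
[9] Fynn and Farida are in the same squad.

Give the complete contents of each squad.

From (3): Fynn ∉ Safety.
From (8): Zubin ∉ Safety.
(1): Wen matches Fynn: Wen ∉ Safety.
(9): Farida matches Fynn: Farida ∉ Safety.
Suppose Fynn ∉ Testing: no assignment then satisfies all the clues, so Fynn ∈ Testing.

Testing = {Farida, Fynn, Wen}; Safety = {Beck, Omar}; Infra = {Bao, Zubin}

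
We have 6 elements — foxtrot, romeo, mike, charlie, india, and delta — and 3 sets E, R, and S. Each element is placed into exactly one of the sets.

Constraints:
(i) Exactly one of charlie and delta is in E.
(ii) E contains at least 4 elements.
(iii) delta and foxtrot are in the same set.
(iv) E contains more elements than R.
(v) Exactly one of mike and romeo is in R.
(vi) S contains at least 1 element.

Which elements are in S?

S = {charlie}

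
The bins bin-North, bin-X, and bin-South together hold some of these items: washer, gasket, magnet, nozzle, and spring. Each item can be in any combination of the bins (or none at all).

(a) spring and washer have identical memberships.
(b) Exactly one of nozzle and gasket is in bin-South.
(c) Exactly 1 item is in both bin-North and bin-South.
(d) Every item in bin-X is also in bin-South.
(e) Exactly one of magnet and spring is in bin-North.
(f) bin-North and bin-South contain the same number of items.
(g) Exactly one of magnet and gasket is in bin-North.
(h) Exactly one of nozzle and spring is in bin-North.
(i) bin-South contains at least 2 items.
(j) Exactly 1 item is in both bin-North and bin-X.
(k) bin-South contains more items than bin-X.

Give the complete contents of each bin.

bin-North = {magnet, nozzle}; bin-X = {magnet}; bin-South = {gasket, magnet}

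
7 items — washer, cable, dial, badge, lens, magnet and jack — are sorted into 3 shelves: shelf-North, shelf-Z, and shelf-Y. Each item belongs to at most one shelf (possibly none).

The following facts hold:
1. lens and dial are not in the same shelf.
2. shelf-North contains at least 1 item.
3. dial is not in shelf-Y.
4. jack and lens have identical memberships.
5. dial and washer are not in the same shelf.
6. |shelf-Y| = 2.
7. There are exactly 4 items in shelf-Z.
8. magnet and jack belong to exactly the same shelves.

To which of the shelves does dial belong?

From (3): dial ∉ shelf-Y.
Suppose dial ∉ shelf-North: no assignment then satisfies all the clues, so dial ∈ shelf-North.

dial: shelf-North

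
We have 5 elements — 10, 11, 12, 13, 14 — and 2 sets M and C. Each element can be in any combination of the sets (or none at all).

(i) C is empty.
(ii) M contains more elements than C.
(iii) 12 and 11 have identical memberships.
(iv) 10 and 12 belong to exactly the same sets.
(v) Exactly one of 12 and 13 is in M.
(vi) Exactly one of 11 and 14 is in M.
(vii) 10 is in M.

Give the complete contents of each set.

M = {10, 11, 12}; C = {}

From (vii): 10 ∈ M.
(i): C already has 0, so the rest are out.
(iv): 12 matches 10: 12 ∈ M.
(v) (exactly one): 13 ∉ M.
(iii): 11 matches 12: 11 ∈ M.
(vi) (exactly one): 14 ∉ M.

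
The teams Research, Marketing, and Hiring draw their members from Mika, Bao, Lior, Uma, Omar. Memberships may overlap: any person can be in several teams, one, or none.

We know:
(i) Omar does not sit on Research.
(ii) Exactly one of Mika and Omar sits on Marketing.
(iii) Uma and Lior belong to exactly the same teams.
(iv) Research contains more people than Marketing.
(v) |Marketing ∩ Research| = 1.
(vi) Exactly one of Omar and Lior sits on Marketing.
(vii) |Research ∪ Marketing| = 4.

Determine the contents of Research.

From (i): Omar ∉ Research.
Suppose Mika ∈ Research: no assignment then satisfies all the clues, so Mika ∉ Research.

Research = {Bao, Lior, Uma}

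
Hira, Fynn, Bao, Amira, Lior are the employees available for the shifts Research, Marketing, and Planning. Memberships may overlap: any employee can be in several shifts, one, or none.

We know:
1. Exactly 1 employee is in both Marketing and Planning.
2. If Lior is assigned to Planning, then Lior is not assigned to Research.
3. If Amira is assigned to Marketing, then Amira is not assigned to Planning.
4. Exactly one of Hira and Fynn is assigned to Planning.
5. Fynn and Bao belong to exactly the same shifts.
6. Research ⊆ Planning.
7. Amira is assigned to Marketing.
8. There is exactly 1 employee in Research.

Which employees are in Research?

Research = {Hira}

From (7): Amira ∈ Marketing.
(3): Amira ∉ Planning.
(6) contrapositive: Amira ∉ Research.
Suppose Hira ∉ Research: no assignment then satisfies all the clues, so Hira ∈ Research.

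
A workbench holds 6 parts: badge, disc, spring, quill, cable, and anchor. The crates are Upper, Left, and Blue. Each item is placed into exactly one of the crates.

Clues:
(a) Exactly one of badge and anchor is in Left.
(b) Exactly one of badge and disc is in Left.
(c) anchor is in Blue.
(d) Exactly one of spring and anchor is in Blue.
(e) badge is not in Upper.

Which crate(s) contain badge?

From (c): anchor ∈ Blue.
From (e): badge ∉ Upper.
(a) (exactly one): badge ∈ Left.
(b) (exactly one): disc ∉ Left.
(d) (exactly one): spring ∉ Blue.

badge: Left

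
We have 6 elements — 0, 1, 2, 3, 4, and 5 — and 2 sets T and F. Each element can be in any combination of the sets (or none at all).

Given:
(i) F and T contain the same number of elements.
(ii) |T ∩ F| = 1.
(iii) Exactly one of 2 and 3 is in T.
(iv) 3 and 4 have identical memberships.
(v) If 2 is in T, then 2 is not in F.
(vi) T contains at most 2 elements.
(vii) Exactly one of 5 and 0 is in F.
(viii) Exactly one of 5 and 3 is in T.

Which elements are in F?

F = {1, 5}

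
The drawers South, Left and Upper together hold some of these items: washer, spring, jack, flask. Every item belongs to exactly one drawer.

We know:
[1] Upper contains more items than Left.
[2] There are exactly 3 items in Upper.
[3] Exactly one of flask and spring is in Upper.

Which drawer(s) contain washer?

washer: Upper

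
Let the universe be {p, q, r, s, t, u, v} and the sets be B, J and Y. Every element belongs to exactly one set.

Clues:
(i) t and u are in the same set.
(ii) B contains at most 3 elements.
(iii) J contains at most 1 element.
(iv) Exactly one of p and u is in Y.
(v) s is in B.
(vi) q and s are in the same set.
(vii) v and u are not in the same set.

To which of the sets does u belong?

u: Y

From (v): s ∈ B.
(vi): q matches s: q ∈ B.
Suppose u ∈ B: no assignment then satisfies all the clues, so u ∉ B.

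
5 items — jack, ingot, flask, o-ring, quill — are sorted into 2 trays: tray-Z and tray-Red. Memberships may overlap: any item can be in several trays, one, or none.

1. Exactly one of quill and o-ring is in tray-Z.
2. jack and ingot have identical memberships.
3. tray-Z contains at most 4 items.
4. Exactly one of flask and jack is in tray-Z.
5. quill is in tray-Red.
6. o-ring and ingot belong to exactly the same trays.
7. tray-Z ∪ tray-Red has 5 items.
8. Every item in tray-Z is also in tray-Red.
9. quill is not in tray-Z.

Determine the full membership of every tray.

tray-Z = {ingot, jack, o-ring}; tray-Red = {flask, ingot, jack, o-ring, quill}

From (5): quill ∈ tray-Red.
From (9): quill ∉ tray-Z.
(1) (exactly one): o-ring ∈ tray-Z.
(6): ingot matches o-ring: ingot ∈ tray-Z.
(8) with ingot ∈ tray-Z: ingot ∈ tray-Red.
(8) with o-ring ∈ tray-Z: o-ring ∈ tray-Red.
(2): jack matches ingot: jack ∈ tray-Z.
(2): jack matches ingot: jack ∈ tray-Red.
(4) (exactly one): flask ∉ tray-Z.
Suppose flask ∉ tray-Red: no assignment then satisfies all the clues, so flask ∈ tray-Red.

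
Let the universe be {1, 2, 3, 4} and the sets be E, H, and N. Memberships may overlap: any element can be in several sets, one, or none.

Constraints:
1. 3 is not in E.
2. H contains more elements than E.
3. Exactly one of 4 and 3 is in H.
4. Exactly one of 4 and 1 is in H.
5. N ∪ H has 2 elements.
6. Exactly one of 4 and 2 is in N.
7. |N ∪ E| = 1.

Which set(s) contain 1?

1: none

From (1): 3 ∉ E.
Suppose 1 ∈ E: no assignment then satisfies all the clues, so 1 ∉ E.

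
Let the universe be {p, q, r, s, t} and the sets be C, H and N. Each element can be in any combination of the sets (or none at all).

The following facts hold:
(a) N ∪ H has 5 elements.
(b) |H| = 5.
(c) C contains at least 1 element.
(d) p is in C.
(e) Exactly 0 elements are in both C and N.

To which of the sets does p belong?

p: C, H

From (d): p ∈ C.
(b): only 5 candidates remain for H, so all are in.
Suppose p ∈ N: no assignment then satisfies all the clues, so p ∉ N.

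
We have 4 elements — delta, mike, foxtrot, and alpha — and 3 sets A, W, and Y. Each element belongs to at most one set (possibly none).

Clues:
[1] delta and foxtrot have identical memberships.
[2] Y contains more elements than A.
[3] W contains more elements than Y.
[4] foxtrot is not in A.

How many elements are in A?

From (4): foxtrot ∉ A.
(1): delta matches foxtrot: delta ∉ A.
Suppose delta ∉ W: no assignment then satisfies all the clues, so delta ∈ W.

0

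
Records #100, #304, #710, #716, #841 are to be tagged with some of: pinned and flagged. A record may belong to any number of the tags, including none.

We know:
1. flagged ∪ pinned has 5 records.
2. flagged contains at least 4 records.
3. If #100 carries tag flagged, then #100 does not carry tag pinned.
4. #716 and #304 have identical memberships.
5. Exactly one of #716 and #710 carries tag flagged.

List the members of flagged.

flagged = {#100, #304, #716, #841}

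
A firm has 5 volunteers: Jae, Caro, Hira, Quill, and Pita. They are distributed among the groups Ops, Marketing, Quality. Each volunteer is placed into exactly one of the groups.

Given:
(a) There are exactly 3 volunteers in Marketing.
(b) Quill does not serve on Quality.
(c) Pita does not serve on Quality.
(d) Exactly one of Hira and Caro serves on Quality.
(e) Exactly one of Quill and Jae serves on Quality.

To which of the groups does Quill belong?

Quill: Marketing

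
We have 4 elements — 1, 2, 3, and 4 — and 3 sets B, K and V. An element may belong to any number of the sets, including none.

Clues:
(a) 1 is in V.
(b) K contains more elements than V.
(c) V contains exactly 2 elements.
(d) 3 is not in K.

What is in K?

K = {1, 2, 4}

From (a): 1 ∈ V.
From (d): 3 ∉ K.
Suppose 1 ∉ K: no assignment then satisfies all the clues, so 1 ∈ K.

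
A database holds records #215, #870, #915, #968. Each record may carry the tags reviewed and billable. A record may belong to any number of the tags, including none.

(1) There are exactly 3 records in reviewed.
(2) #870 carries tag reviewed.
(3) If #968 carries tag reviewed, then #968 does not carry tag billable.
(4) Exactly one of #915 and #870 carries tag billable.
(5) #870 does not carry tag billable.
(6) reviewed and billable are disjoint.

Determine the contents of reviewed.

reviewed = {#215, #870, #968}

From (2): #870 ∈ reviewed.
From (5): #870 ∉ billable.
(4) (exactly one): #915 ∈ billable.
(6) (disjoint): #915 ∉ reviewed.
(1): only 3 candidates remain for reviewed, so all are in.
(3): #968 ∉ billable.
(6) (disjoint): #215 ∉ billable.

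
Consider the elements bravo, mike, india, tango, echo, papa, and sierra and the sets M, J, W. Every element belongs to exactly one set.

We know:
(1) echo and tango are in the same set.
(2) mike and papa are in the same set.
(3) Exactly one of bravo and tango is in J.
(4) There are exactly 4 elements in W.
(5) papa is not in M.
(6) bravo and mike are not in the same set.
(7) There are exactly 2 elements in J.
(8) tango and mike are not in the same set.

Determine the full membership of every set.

M = {bravo}; J = {echo, tango}; W = {india, mike, papa, sierra}

From (5): papa ∉ M.
(2): mike matches papa: mike ∉ M.
Suppose bravo ∉ M: no assignment then satisfies all the clues, so bravo ∈ M.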